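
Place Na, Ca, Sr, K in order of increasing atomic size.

Na, Ca, Sr, K

Radius decreases left→right (rising Z_eff, same n) and increases top→bottom (higher n).
These span different periods and groups, so the two trends combine.
Ca > Na: the two effects oppose for this pair; the down-group effect wins (171 vs 155 pm).
Sr > Ca: Sr sits below Ca in group 2, so the down-group effect alone puts Sr larger.
K > Sr: period and group pull opposite ways; the across-period shift dominates (196 vs 185 pm).
For reference (pm): Na 155, K 196, Ca 171, Sr 185.
So from smallest to largest: Na < Ca < Sr < K.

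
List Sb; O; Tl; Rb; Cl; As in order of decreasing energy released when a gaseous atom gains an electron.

Cl > O > Sb > As > Rb > Tl

O is in period 2, group 16; Cl is in period 3, group 17; As is in period 4, group 15; Rb is in period 5, group 1; Sb is in period 5, group 15; Tl is in period 6, group 13.
Electron affinity generally becomes more exothermic across a period toward the halogens and less exothermic down a group.
These span different periods and groups, so the two trends combine.
Rb > Tl: the two effects oppose for this pair; the down-group effect wins (47 vs 19 kJ/mol).
As > Rb: both effects reinforce here, so As is clearly the higher of the two.
Sb > As: this pair runs against the simple trend — see the exception note.
O > Sb: relative to Sb, both the across-period and down-group shifts push O's electron affinity up.
Cl > O: the two effects oppose for this pair; the across-period effect wins (349 vs 141 kJ/mol).
Note the exception: Sb has a higher electron affinity than As, contrary to the simple trend — both are half-filled np³, but the pairing/repulsion penalty for the added electron shrinks as the p orbitals become larger and more diffuse down the group, and for Sb that outweighs the weaker nuclear attraction.
For reference (kJ/mol): O 141, Cl 349, As 78, Rb 47, Sb 103, Tl 19.
So from highest to lowest: Cl > O > Sb > As > Rb > Tl.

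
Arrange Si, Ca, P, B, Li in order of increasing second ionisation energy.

The second ionization energy removes an electron from the +1 ion. For each element: Si⁺ still has 3 valence electrons; Ca⁺ still has 1 valence electron; P⁺ still has 4 valence electrons; B⁺ still has 2 valence electrons; Li⁺ is the bare [He] core.
Breaking into a closed-shell core is much more expensive than removing a leftover valence electron — Li has the largest IE_2 here.
Valence configurations: Si⁺ [Ne]3s²3p¹, Ca⁺ [Ar]4s¹, P⁺ [Ne]3s²3p², B⁺ [He]2s².
The numbers (kJ/mol): Si 1577, Ca 1145, P 1907, B 2427, Li 7298.
Hence IE_2: Ca < Si < P < B < Li.

Ca, Si, P, B, Li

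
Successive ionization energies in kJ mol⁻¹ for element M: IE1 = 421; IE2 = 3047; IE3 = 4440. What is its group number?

Look for the largest jump between consecutive ionization energies: IE2/IE1 ≈ 7.2, far larger than any earlier ratio.
That jump marks the point where a core electron is being removed. So the atom has 1 valence electron.
A main-group element with 1 valence electron is in group 1.

Group 1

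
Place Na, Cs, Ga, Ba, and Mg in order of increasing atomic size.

Ga < Mg < Na < Ba < Cs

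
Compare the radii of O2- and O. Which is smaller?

O

Forming O2- adds 2 electrons to O. More electron–electron repulsion in the same shell, with unchanged nuclear charge, lets the cloud expand.
An anion is larger than its parent atom: O2- > O.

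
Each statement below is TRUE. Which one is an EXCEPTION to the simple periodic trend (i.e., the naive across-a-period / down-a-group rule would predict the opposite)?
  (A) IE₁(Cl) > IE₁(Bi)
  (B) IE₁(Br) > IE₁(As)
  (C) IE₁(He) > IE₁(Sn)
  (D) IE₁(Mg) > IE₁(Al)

(D)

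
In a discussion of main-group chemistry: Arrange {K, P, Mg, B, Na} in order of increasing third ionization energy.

P < B < K < Na < Mg

After 2 electrons have been removed, what remains? K²⁺ is already 1 electron into the core; P²⁺ still has 3 valence electrons; Mg²⁺ is the bare [Ne] core; B²⁺ still has 1 valence electron; Na²⁺ is already 1 electron into the core.
Breaking into a closed-shell core is much more expensive than removing a leftover valence electron — K, Na and Mg have the largest IE_3 here.
Valence configurations: P²⁺ [Ne]3s²3p¹, B²⁺ [He]2s¹.
Tabulated IE_3 (kJ/mol): K 4420, P 2914, Mg 7733, B 3660, Na 6910.
Hence IE_3: P < B < K < Na < Mg.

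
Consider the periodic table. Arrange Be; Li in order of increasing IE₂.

Consider each +1 ion: Be⁺ still has 1 valence electron; Li⁺ is the bare [He] core.
Core electrons are held far more tightly than valence electrons, so Li tops the IE_2 order.
Approximate IE_2 values (kJ/mol): Be 1757, Li 7298.
So the second ionization energies run Be < Li.

Be < Li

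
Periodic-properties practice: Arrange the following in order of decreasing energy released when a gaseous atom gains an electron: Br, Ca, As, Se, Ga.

Ca is in period 4, group 2; Ga is in period 4, group 13; As is in period 4, group 15; Se is in period 4, group 16; Br is in period 4, group 17.
Adding an electron releases more energy for atoms nearer the top right (short of the noble gases).
All lie in period 4, so electron affinity increases left to right.
So from highest to lowest: Br > Se > As > Ga > Ca.

Br > Se > As > Ga > Ca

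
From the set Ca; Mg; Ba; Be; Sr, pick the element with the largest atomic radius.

Be is in period 2, group 2; Mg is in period 3, group 2; Ca is in period 4, group 2; Sr is in period 5, group 2; Ba is in period 6, group 2.
Across a period the added protons contract the valence shell; down a group each new principal shell makes the atom larger.
All are in group 2, so atomic radius increases down the group.
The largest atomic radius among these belongs to Ba.

Ba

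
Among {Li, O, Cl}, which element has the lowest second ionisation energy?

After 1 electron has been removed, what remains? Li⁺ is the bare [He] core; O⁺ still has 5 valence electrons; Cl⁺ still has 6 valence electrons.
Pulling an electron out of a noble-gas core costs far more than removing a remaining valence electron, so Li sits at the high end of IE_2.
Valence configurations: O⁺ [He]2s²2p³, Cl⁺ [Ne]3s²3p⁴.
The numbers (kJ/mol): Li 7298, O 3388, Cl 2298.
Hence IE_2: Cl < O < Li.

Cl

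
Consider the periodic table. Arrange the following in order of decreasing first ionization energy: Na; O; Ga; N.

N, O, Ga, Na

Across a period the outer electron is held more tightly (higher IE₁); down a group it sits in a higher shell, more shielded, and comes off more easily.
Here both period and group differ, so the two effects have to be weighed against each other.
Ga > Na: period and group pull opposite ways; the across-period shift dominates (579 vs 496 kJ/mol).
O > Ga: both effects reinforce here, so O is clearly the higher of the two.
N > O: this pair runs against the simple trend — see the exception note.
Note the exception: N has a higher first ionization energy than O, contrary to the simple trend — pairing an electron in O's 2p⁴ costs repulsion energy, so O ionizes more easily than half-filled N (2p³).
Approximate values (kJ/mol): N 1402, O 1314, Na 496, Ga 579.
So from highest to lowest: N > O > Ga > Na.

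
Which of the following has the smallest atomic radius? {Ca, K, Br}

Br

Across a period the added protons contract the valence shell; down a group each new principal shell makes the atom larger.
All lie in period 4, so atomic radius increases right to left.
The smallest atomic radius among these belongs to Br.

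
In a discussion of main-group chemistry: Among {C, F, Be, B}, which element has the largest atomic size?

Atomic radius shrinks across a period as nuclear charge pulls the same shell inward, and grows down a group as new shells are added.
All lie in period 2, so atomic radius increases right to left.
The largest atomic size among these belongs to Be.

Be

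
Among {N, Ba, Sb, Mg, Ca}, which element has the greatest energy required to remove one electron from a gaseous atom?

N is in period 2, group 15; Mg is in period 3, group 2; Ca is in period 4, group 2; Sb is in period 5, group 15; Ba is in period 6, group 2.
Across a period the outer electron is held more tightly (higher IE₁); down a group it sits in a higher shell, more shielded, and comes off more easily.
Neither a single period nor a single group — weigh both effects.
Ca > Ba: they share group 2; the group trend gives Ca the larger value.
Mg > Ca: they share group 2; the group trend gives Mg the larger value.
Sb > Mg: the two effects oppose for this pair; the across-period effect wins (831 vs 738 kJ/mol).
N > Sb: they share group 15; the group trend gives N the larger value.
Approximate values (kJ/mol): N 1402, Mg 738, Ca 590, Sb 831, Ba 503.
The greatest energy required to remove one electron from a gaseous atom among these belongs to N.

N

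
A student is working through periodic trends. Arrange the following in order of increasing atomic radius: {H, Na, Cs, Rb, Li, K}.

H is in period 1, group 1; Li is in period 2, group 1; Na is in period 3, group 1; K is in period 4, group 1; Rb is in period 5, group 1; Cs is in period 6, group 1.
Atomic radius shrinks across a period as nuclear charge pulls the same shell inward, and grows down a group as new shells are added.
All are in group 1, so atomic radius increases down the group.
So from smallest to largest: H < Li < Na < K < Rb < Cs.

H, Li, Na, K, Rb, Cs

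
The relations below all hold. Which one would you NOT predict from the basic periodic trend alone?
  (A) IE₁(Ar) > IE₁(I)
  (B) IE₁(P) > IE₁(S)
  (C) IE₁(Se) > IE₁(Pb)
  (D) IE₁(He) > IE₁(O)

(B)

The general trend: first ionization energy increases across a period and decreases down a group.
(A) Ar (period 3, group 18) vs I (period 5, group 17): the stated order agrees with the simple trend.
(B) P (period 3, group 15) vs S (period 3, group 16): the stated order contradicts the simple trend.
(C) Se (period 4, group 16) vs Pb (period 6, group 14): the stated order agrees with the simple trend.
(D) He (period 1, group 18) vs O (period 2, group 16): the stated order agrees with the simple trend.
The exception is (B): S (3p⁴) ionizes more easily than half-filled P (3p³) because the paired 3p electron in S is pushed out by e⁻–e⁻ repulsion.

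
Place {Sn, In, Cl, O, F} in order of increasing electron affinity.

O is in period 2, group 16; F is in period 2, group 17; Cl is in period 3, group 17; In is in period 5, group 13; Sn is in period 5, group 14.
Atoms with high Z_eff and room in the valence shell (especially the halogens) have the most exothermic electron affinities.
Here both period and group differ, so the two effects have to be weighed against each other.
Sn > In: Sn lies to the right of In in period 5, so the across-period effect alone puts Sn higher.
O > Sn: both effects reinforce here, so O is clearly the higher of the two.
F > O: F lies to the right of O in period 2, so the across-period effect alone puts F higher.
Cl > F: this pair runs against the simple trend — see the exception note.
Note the exception: Cl has a higher electron affinity than F, contrary to the simple trend — F's small 2p subshell makes the incoming electron feel strong e⁻–e⁻ repulsion, so Cl actually releases more energy on gaining an electron.
For reference (kJ/mol): O 141, F 328, Cl 349, In 29, Sn 107.
So from lowest to highest: In < Sn < O < F < Cl.

In < Sn < O < F < Cl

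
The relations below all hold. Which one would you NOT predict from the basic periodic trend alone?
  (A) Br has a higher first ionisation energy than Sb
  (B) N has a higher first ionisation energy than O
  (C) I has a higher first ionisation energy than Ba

(B)

The general trend: first ionisation energy increases across a period and decreases down a group.
(A) Br (period 4, group 17) vs Sb (period 5, group 15): the stated order agrees with the simple trend.
(B) N (period 2, group 15) vs O (period 2, group 16): the stated order contradicts the simple trend.
(C) I (period 5, group 17) vs Ba (period 6, group 2): the stated order agrees with the simple trend.
The exception is (B): pairing an electron in O's 2p⁴ costs repulsion energy, so O ionizes more easily than half-filled N (2p³).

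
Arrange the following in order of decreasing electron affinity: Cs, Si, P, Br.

Br > Si > P > Cs

Si is in period 3, group 14; P is in period 3, group 15; Br is in period 4, group 17; Cs is in period 6, group 1.
Atoms with high Z_eff and room in the valence shell (especially the halogens) have the most exothermic electron affinities.
Here both period and group differ, so the two effects have to be weighed against each other.
P > Cs: both effects reinforce here, so P is clearly the higher of the two.
Si > P: this pair runs against the simple trend — see the exception note.
Br > Si: the two effects oppose for this pair; the across-period effect wins (325 vs 134 kJ/mol).
Note the exception: Si has a higher electron affinity than P, contrary to the simple trend — adding an electron to P's half-filled 3p³ is unfavourable, so Si (3p²) has the more exothermic EA.
For reference (kJ/mol): Si 134, P 72, Br 325, Cs 46.
So from highest to lowest: Br > Si > P > Cs.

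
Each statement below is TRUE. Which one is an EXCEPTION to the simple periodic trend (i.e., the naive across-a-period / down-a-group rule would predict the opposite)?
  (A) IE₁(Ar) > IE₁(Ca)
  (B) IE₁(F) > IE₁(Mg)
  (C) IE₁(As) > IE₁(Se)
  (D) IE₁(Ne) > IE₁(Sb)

(C)

The general trend: first ionization energy increases across a period and decreases down a group.
(A) Ar (period 3, group 18) vs Ca (period 4, group 2): the stated order agrees with the simple trend.
(B) F (period 2, group 17) vs Mg (period 3, group 2): the stated order agrees with the simple trend.
(C) As (period 4, group 15) vs Se (period 4, group 16): the stated order contradicts the simple trend.
(D) Ne (period 2, group 18) vs Sb (period 5, group 15): the stated order agrees with the simple trend.
The exception is (C): Se (4p⁴) ionizes more easily than half-filled As (4p³).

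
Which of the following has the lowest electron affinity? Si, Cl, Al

Al

Al is in period 3, group 13; Si is in period 3, group 14; Cl is in period 3, group 17.
EA tends to increase across a period and decrease down a group, though the pattern is less regular than for IE or radius.
All lie in period 3, so electron affinity increases left to right.
The lowest electron affinity among these belongs to Al.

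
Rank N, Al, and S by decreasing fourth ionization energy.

After 3 electrons have been removed, what remains? N³⁺ still has 2 valence electrons; Al³⁺ is the bare [Ne] core; S³⁺ still has 3 valence electrons.
Breaking into a closed-shell core is much more expensive than removing a leftover valence electron — Al has the largest IE_4 here.
Valence configurations: N³⁺ [He]2s², S³⁺ [Ne]3s²3p¹.
The numbers (kJ/mol): N 7475, Al 11577, S 4556.
Putting it together, IE_4: S < N < Al.

Al, N, S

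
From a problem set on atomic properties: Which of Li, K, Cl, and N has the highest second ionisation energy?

Li

Consider each +1 ion: Li⁺ is the bare [He] core; K⁺ is the bare [Ar] core; Cl⁺ still has 6 valence electrons; N⁺ still has 4 valence electrons.
Breaking into a closed-shell core is much more expensive than removing a leftover valence electron — K and Li have the largest IE_2 here.
Valence configurations: Cl⁺ [Ne]3s²3p⁴, N⁺ [He]2s²2p².
Approximate IE_2 values (kJ/mol): Li 7298, K 3052, Cl 2298, N 2856.
So the second ionization energies run Cl < N < K < Li.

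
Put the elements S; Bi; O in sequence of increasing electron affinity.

O is in period 2, group 16; S is in period 3, group 16; Bi is in period 6, group 15.
Atoms with high Z_eff and room in the valence shell (especially the halogens) have the most exothermic electron affinities.
These span different periods and groups, so the two trends combine.
O > Bi: relative to Bi, both the across-period and down-group shifts push O's electron affinity up.
S > O: this pair runs against the simple trend — see the exception note.
Note the exception: S has a higher electron affinity than O, contrary to the simple trend — the compact 2p subshell of O repels the added electron more than S's larger 3p does.
For reference (kJ/mol): O 141, S 200, Bi 91.
So from lowest to highest: Bi < O < S.

Bi, O, S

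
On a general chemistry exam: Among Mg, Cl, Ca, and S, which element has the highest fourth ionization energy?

The fourth ionization energy removes an electron from the +3 ion. For each element: Mg³⁺ is already 1 electron into the core; Cl³⁺ still has 4 valence electrons; Ca³⁺ is already 1 electron into the core; S³⁺ still has 3 valence electrons.
Pulling an electron out of a noble-gas core costs far more than removing a remaining valence electron, so Ca and Mg sit at the high end of IE_4.
Valence configurations: Cl³⁺ [Ne]3s²3p², S³⁺ [Ne]3s²3p¹.
Tabulated IE_4 (kJ/mol): Mg 10543, Cl 5159, Ca 6491, S 4556.
Putting it together, IE_4: S < Cl < Ca < Mg.

Mg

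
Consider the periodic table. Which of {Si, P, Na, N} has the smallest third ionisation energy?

The third ionization energy removes an electron from the +2 ion. For each element: Si²⁺ still has 2 valence electrons; P²⁺ still has 3 valence electrons; Na²⁺ is already 1 electron into the core; N²⁺ still has 3 valence electrons.
Breaking into a closed-shell core is much more expensive than removing a leftover valence electron — Na has the largest IE_3 here.
Valence configurations: Si²⁺ [Ne]3s², P²⁺ [Ne]3s²3p¹, N²⁺ [He]2s²2p¹.
P²⁺ loses a lone 3p electron whereas Si²⁺ must break into a filled 3s² pair, so IE_3(Si) > IE_3(P) even though P has the higher nuclear charge.
Tabulated IE_3 (kJ/mol): Si 3232, P 2914, Na 6910, N 4578.
Overall IE_3 order: P < Si < N < Na.

P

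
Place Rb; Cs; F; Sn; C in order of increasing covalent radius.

C is in period 2, group 14; F is in period 2, group 17; Rb is in period 5, group 1; Sn is in period 5, group 14; Cs is in period 6, group 1.
Across a period the added protons contract the valence shell; down a group each new principal shell makes the atom larger.
These span different periods and groups, so the two trends combine.
C > F: both are in period 2; the period trend gives C the larger value.
Sn > C: Sn sits below C in group 14, so the down-group effect alone puts Sn larger.
Rb > Sn: both are in period 5; the period trend gives Rb the larger value.
Cs > Rb: they share group 1; the group trend gives Cs the larger value.
Approximate values (pm): C 75, F 64, Rb 210, Sn 140, Cs 232.
So from smallest to largest: F < C < Sn < Rb < Cs.

F < C < Sn < Rb < Cs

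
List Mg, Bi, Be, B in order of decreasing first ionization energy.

Be > B > Mg > Bi

Be is in period 2, group 2; B is in period 2, group 13; Mg is in period 3, group 2; Bi is in period 6, group 15.
IE₁ increases left→right with effective nuclear charge and decreases top→bottom as the valence shell moves farther out.
These span different periods and groups, so the two trends combine.
Mg > Bi: period and group pull opposite ways; the down-group shift dominates (738 vs 703 kJ/mol).
B > Mg: relative to Mg, both the across-period and down-group shifts push B's first ionization energy up.
Be > B: this pair runs against the simple trend — see the exception note.
Note the exception: Be has a higher first ionization energy than B, contrary to the simple trend — removing B's lone 2p electron is easier than breaking Be's filled 2s².
For reference (kJ/mol): Be 900, B 801, Mg 738, Bi 703.
So from highest to lowest: Be > B > Mg > Bi.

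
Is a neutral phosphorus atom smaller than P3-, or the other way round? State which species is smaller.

P

Forming P3- adds 3 electrons to P. More electron–electron repulsion in the same shell, with unchanged nuclear charge, lets the cloud expand.
An anion is larger than its parent atom: P3- > P.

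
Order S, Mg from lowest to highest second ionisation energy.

Mg, S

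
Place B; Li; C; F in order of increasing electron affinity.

B < Li < C < F

Adding an electron releases more energy for atoms nearer the top right (short of the noble gases).
All lie in period 2; the across-period trend (electron affinity increases left to right) applies, with the exception below.
Note the exception: Li has a higher electron affinity than B, contrary to the simple trend — B's ns²np¹ configuration gives only a small electron affinity — the sparsely filled np subshell binds an added electron weakly.
Tabulated electron affinity (kJ/mol): Li 60, B 27, C 122, F 328.
So from lowest to highest: B < Li < C < F.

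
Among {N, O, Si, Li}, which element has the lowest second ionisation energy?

Si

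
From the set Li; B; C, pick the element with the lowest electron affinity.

B

Li is in period 2, group 1; B is in period 2, group 13; C is in period 2, group 14.
Electron affinity generally becomes more exothermic across a period toward the halogens and less exothermic down a group.
All lie in period 2; the across-period trend (electron affinity increases left to right) applies, with the exception below.
Note the exception: Li has a higher electron affinity than B, contrary to the simple trend — B's ns²np¹ configuration gives only a small electron affinity — the sparsely filled np subshell binds an added electron weakly.
For reference (kJ/mol): Li 60, B 27, C 122.
The lowest electron affinity among these belongs to B.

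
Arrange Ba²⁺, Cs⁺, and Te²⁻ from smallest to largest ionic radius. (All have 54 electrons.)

Ba²⁺ < Cs⁺ < Te²⁻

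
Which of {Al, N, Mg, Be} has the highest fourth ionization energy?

Be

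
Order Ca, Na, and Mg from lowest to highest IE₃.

After 2 electrons have been removed, what remains? Ca²⁺ is the bare [Ar] core; Na²⁺ is already 1 electron into the core; Mg²⁺ is the bare [Ne] core.
All of these are removing an electron from a noble-gas core or deeper; the smaller core (lower principal quantum number) is held far more tightly, and within a period the higher nuclear charge binds the same core more tightly.
Tabulated IE_3 (kJ/mol): Ca 4912, Na 6910, Mg 7733.
So the third ionization energies run Ca < Na < Mg.

Ca, Na, Mg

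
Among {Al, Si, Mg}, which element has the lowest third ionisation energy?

Al

IE_3 is the cost of taking one more electron from the +2 cation: Al²⁺ still has 1 valence electron; Si²⁺ still has 2 valence electrons; Mg²⁺ is the bare [Ne] core.
Breaking into a closed-shell core is much more expensive than removing a leftover valence electron — Mg has the largest IE_3 here.
Valence configurations: Al²⁺ [Ne]3s¹, Si²⁺ [Ne]3s².
Approximate IE_3 values (kJ/mol): Al 2745, Si 3232, Mg 7733.
Putting it together, IE_3: Al < Si < Mg.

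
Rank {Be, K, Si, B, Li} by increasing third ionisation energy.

Si, B, K, Li, Be

After 2 electrons have been removed, what remains? Be²⁺ is the bare [He] core; K²⁺ is already 1 electron into the core; Si²⁺ still has 2 valence electrons; B²⁺ still has 1 valence electron; Li²⁺ is already 1 electron into the core.
Core electrons are held far more tightly than valence electrons, so K, Li and Be top the IE_3 order.
Valence configurations: Si²⁺ [Ne]3s², B²⁺ [He]2s¹.
Tabulated IE_3 (kJ/mol): Be 14849, K 4420, Si 3232, B 3660, Li 11815.
Putting it together, IE_3: Si < B < K < Li < Be.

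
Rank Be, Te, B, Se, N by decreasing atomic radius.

Te > Se > Be > B > N

Atomic radius shrinks across a period as nuclear charge pulls the same shell inward, and grows down a group as new shells are added.
Neither a single period nor a single group — weigh both effects.
B > N: both are in period 2; the period trend gives B the larger value.
Be > B: Be lies to the left of B in period 2, so the across-period effect alone puts Be larger.
Se > Be: period and group pull opposite ways; the down-group shift dominates (116 vs 102 pm).
Te > Se: they share group 16; the group trend gives Te the larger value.
Tabulated atomic radius (pm): Be 102, B 85, N 71, Se 116, Te 136.
So from largest to smallest: Te > Se > Be > B > N.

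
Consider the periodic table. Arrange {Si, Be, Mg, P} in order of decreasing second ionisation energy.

P > Be > Si > Mg

IE_2 is the cost of taking one more electron from the +1 cation: Si⁺ still has 3 valence electrons; Be⁺ still has 1 valence electron; Mg⁺ still has 1 valence electron; P⁺ still has 4 valence electrons.
All are still removing valence electrons, so compare the +1 ions as you would atoms: IE_2 generally rises across a period (higher Z_eff) and falls down a group (larger shell), subject to the usual subshell exceptions.
Valence configurations: Si⁺ [Ne]3s²3p¹, Be⁺ [He]2s¹, Mg⁺ [Ne]3s¹, P⁺ [Ne]3s²3p².
Approximate IE_2 values (kJ/mol): Si 1577, Be 1757, Mg 1451, P 1907.
Hence IE_2: Mg < Si < Be < P.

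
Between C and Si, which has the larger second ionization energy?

C

IE_2 is the cost of taking one more electron from the +1 cation: C⁺ still has 3 valence electrons; Si⁺ still has 3 valence electrons.
All are still removing valence electrons, so compare the +1 ions as you would atoms: IE_2 generally rises across a period (higher Z_eff) and falls down a group (larger shell), subject to the usual subshell exceptions.
Valence configurations: C⁺ [He]2s²2p¹, Si⁺ [Ne]3s²3p¹.
The numbers (kJ/mol): C 2353, Si 1577.
Putting it together, IE_2: Si < C.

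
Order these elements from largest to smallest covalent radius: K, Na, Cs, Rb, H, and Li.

H is in period 1, group 1; Li is in period 2, group 1; Na is in period 3, group 1; K is in period 4, group 1; Rb is in period 5, group 1; Cs is in period 6, group 1.
Moving right in a period, electrons are added to the same shell under a stronger nuclear pull, so atoms get smaller; moving down, a new shell is opened and atoms get larger.
All are in group 1, so atomic radius increases down the group.
So from largest to smallest: Cs > Rb > K > Na > Li > H.

Cs > Rb > K > Na > Li > H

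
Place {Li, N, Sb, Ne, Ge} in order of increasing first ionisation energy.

Li < Ge < Sb < N < Ne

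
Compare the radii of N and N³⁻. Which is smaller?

N

Forming N³⁻ adds 3 electrons to N. More electron–electron repulsion in the same shell, with unchanged nuclear charge, lets the cloud expand.
An anion is larger than its parent atom: N³⁻ > N.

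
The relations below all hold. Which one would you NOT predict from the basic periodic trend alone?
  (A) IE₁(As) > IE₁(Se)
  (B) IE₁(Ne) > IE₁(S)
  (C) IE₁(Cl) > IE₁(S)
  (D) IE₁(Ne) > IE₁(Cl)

(A)

The general trend: first ionization energy increases across a period and decreases down a group.
(A) As (period 4, group 15) vs Se (period 4, group 16): the stated order contradicts the simple trend.
(B) Ne (period 2, group 18) vs S (period 3, group 16): the stated order agrees with the simple trend.
(C) Cl (period 3, group 17) vs S (period 3, group 16): the stated order agrees with the simple trend.
(D) Ne (period 2, group 18) vs Cl (period 3, group 17): the stated order agrees with the simple trend.
The exception is (A): Se (4p⁴) ionizes more easily than half-filled As (4p³).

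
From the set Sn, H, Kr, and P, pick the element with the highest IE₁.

Kr

IE₁ increases left→right with effective nuclear charge and decreases top→bottom as the valence shell moves farther out.
Neither a single period nor a single group — weigh both effects.
P > Sn: both effects reinforce here, so P is clearly the higher of the two.
H > P: period and group pull opposite ways; the down-group shift dominates (1312 vs 1012 kJ/mol).
Kr > H: period and group pull opposite ways; the across-period shift dominates (1351 vs 1312 kJ/mol).
Tabulated first ionization energy (kJ/mol): H 1312, P 1012, Kr 1351, Sn 709.
The highest IE₁ among these belongs to Kr.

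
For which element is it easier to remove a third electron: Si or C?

Si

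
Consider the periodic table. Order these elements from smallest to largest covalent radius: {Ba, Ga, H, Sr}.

H < Ga < Sr < Ba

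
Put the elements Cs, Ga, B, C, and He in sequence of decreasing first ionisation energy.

He > C > B > Ga > Cs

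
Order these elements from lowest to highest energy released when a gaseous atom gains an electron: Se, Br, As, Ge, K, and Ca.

Ca < K < As < Ge < Se < Br

K is in period 4, group 1; Ca is in period 4, group 2; Ge is in period 4, group 14; As is in period 4, group 15; Se is in period 4, group 16; Br is in period 4, group 17.
Electron affinity generally becomes more exothermic across a period toward the halogens and less exothermic down a group.
All lie in period 4; the across-period trend (electron affinity increases left to right) applies, with the exception below.
Note the exception: K has a higher electron affinity than Ca, contrary to the simple trend — adding an electron to Ca (ns²) has to open a new, higher-energy np subshell, which is unfavourable.
Note the exception: Ge has a higher electron affinity than As, contrary to the simple trend — adding an electron to As's half-filled 4p³ is unfavourable, so Ge (4p²) has the more exothermic EA.
Approximate values (kJ/mol): K 48, Ca 2, Ge 119, As 78, Se 195, Br 325.
So from lowest to highest: Ca < K < As < Ge < Se < Br.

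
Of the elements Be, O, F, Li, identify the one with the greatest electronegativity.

F

Li is in period 2, group 1; Be is in period 2, group 2; O is in period 2, group 16; F is in period 2, group 17.
Electronegativity increases across a period and decreases down a group, tracking effective nuclear charge and atomic size.
All lie in period 2, so electronegativity increases left to right.
The greatest electronegativity among these belongs to F.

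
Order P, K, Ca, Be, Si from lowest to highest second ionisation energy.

Ca, Si, Be, P, K

IE_2 is the cost of taking one more electron from the +1 cation: P⁺ still has 4 valence electrons; K⁺ is the bare [Ar] core; Ca⁺ still has 1 valence electron; Be⁺ still has 1 valence electron; Si⁺ still has 3 valence electrons.
Pulling an electron out of a noble-gas core costs far more than removing a remaining valence electron, so K sits at the high end of IE_2.
Valence configurations: P⁺ [Ne]3s²3p², Ca⁺ [Ar]4s¹, Be⁺ [He]2s¹, Si⁺ [Ne]3s²3p¹.
Approximate IE_2 values (kJ/mol): P 1907, K 3052, Ca 1145, Be 1757, Si 1577.
Hence IE_2: Ca < Si < Be < P < K.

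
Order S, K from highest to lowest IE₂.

K > S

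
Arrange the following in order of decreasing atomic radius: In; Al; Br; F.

In > Al > Br > F

F is in period 2, group 17; Al is in period 3, group 13; Br is in period 4, group 17; In is in period 5, group 13.
Atomic radius shrinks across a period as nuclear charge pulls the same shell inward, and grows down a group as new shells are added.
Neither a single period nor a single group — weigh both effects.
Br > F: Br sits below F in group 17, so the down-group effect alone puts Br larger.
Al > Br: the two effects oppose for this pair; the across-period effect wins (126 vs 114 pm).
In > Al: In sits below Al in group 13, so the down-group effect alone puts In larger.
Approximate values (pm): F 64, Al 126, Br 114, In 142.
So from largest to smallest: In > Al > Br > F.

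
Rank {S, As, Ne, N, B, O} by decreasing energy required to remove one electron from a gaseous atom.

B is in period 2, group 13; N is in period 2, group 15; O is in period 2, group 16; Ne is in period 2, group 18; S is in period 3, group 16; As is in period 4, group 15.
First ionization energy rises across a period (greater Z_eff holds electrons more tightly) and falls down a group (valence electrons are farther from the nucleus).
Here both period and group differ, so the two effects have to be weighed against each other.
As > B: period and group pull opposite ways; the across-period shift dominates (947 vs 801 kJ/mol).
S > As: relative to As, both the across-period and down-group shifts push S's first ionization energy up.
O > S: O sits above S in group 16, so the down-group effect alone puts O higher.
N > O: this pair runs against the simple trend — see the exception note.
Ne > N: both are in period 2; the period trend gives Ne the larger value.
Note the exception: N has a higher first ionization energy than O, contrary to the simple trend — pairing an electron in O's 2p⁴ costs repulsion energy, so O ionizes more easily than half-filled N (2p³).
Tabulated first ionization energy (kJ/mol): B 801, N 1402, O 1314, Ne 2081, S 1000, As 947.
So from highest to lowest: Ne > N > O > S > As > B.

Ne, N, O, S, As, B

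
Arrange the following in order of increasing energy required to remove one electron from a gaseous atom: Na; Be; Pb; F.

Be is in period 2, group 2; F is in period 2, group 17; Na is in period 3, group 1; Pb is in period 6, group 14.
IE₁ increases left→right with effective nuclear charge and decreases top→bottom as the valence shell moves farther out.
These span different periods and groups, so the two trends combine.
Pb > Na: period and group pull opposite ways; the across-period shift dominates (716 vs 496 kJ/mol).
Be > Pb: period and group pull opposite ways; the down-group shift dominates (900 vs 716 kJ/mol).
F > Be: F lies to the right of Be in period 2, so the across-period effect alone puts F higher.
Tabulated first ionization energy (kJ/mol): Be 900, F 1681, Na 496, Pb 716.
So from lowest to highest: Na < Pb < Be < F.

Na, Pb, Be, F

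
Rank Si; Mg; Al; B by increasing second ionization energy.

Mg, Si, Al, B

IE_2 is the cost of taking one more electron from the +1 cation: Si⁺ still has 3 valence electrons; Mg⁺ still has 1 valence electron; Al⁺ still has 2 valence electrons; B⁺ still has 2 valence electrons.
All are still removing valence electrons, so compare the +1 ions as you would atoms: IE_2 generally rises across a period (higher Z_eff) and falls down a group (larger shell), subject to the usual subshell exceptions.
Valence configurations: Si⁺ [Ne]3s²3p¹, Mg⁺ [Ne]3s¹, Al⁺ [Ne]3s², B⁺ [He]2s².
Si⁺ loses a lone 3p electron whereas Al⁺ must break into a filled 3s² pair, so IE_2(Al) > IE_2(Si) even though Si has the higher nuclear charge.
The numbers (kJ/mol): Si 1577, Mg 1451, Al 1817, B 2427.
Hence IE_2: Mg < Si < Al < B.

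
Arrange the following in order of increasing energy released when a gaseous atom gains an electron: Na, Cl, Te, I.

Na is in period 3, group 1; Cl is in period 3, group 17; Te is in period 5, group 16; I is in period 5, group 17.
Atoms with high Z_eff and room in the valence shell (especially the halogens) have the most exothermic electron affinities.
These span different periods and groups, so the two trends combine.
Te > Na: period and group pull opposite ways; the across-period shift dominates (190 vs 53 kJ/mol).
I > Te: both are in period 5; the period trend gives I the larger value.
Cl > I: they share group 17; the group trend gives Cl the larger value.
Approximate values (kJ/mol): Na 53, Cl 349, Te 190, I 295.
So from lowest to highest: Na < Te < I < Cl.

Na < Te < I < Cl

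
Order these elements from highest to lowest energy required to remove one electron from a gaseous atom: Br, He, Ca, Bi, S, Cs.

He is in period 1, group 18; S is in period 3, group 16; Ca is in period 4, group 2; Br is in period 4, group 17; Cs is in period 6, group 1; Bi is in period 6, group 15.
IE₁ increases left→right with effective nuclear charge and decreases top→bottom as the valence shell moves farther out.
These span different periods and groups, so the two trends combine.
Ca > Cs: both effects reinforce here, so Ca is clearly the higher of the two.
Bi > Ca: period and group pull opposite ways; the across-period shift dominates (703 vs 590 kJ/mol).
S > Bi: relative to Bi, both the across-period and down-group shifts push S's first ionization energy up.
Br > S: the two effects oppose for this pair; the across-period effect wins (1140 vs 1000 kJ/mol).
He > Br: both effects reinforce here, so He is clearly the higher of the two.
Tabulated first ionization energy (kJ/mol): He 2372, S 1000, Ca 590, Br 1140, Cs 376, Bi 703.
So from highest to lowest: He > Br > S > Bi > Ca > Cs.

He > Br > S > Bi > Ca > Cs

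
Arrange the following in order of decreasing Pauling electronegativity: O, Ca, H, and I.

O > I > H > Ca

H is in period 1, group 1; O is in period 2, group 16; Ca is in period 4, group 2; I is in period 5, group 17.
Electronegativity increases across a period and decreases down a group, tracking effective nuclear charge and atomic size.
These span different periods and groups, so the two trends combine.
H > Ca: the two effects oppose for this pair; the down-group effect wins (2.20 vs 1.00).
I > H: period and group pull opposite ways; the across-period shift dominates (2.66 vs 2.20).
O > I: the two effects oppose for this pair; the down-group effect wins (3.44 vs 2.66).
Tabulated electronegativity (Pauling): H 2.20, O 3.44, Ca 1.00, I 2.66.
So from highest to lowest: O > I > H > Ca.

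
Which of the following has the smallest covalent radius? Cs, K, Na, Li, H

H is in period 1, group 1; Li is in period 2, group 1; Na is in period 3, group 1; K is in period 4, group 1; Cs is in period 6, group 1.
Radius decreases left→right (rising Z_eff, same n) and increases top→bottom (higher n).
All are in group 1, so atomic radius increases down the group.
The smallest covalent radius among these belongs to H.

H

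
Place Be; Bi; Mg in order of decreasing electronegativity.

Bi > Be > Mg

Electronegativity increases across a period and decreases down a group, tracking effective nuclear charge and atomic size.
Neither a single period nor a single group — weigh both effects.
Be > Mg: Be sits above Mg in group 2, so the down-group effect alone puts Be higher.
Bi > Be: the two effects oppose for this pair; the across-period effect wins (2.02 vs 1.57).
Approximate values (Pauling): Be 1.57, Mg 1.31, Bi 2.02.
So from highest to lowest: Bi > Be > Mg.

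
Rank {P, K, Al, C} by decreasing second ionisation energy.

The second ionization energy removes an electron from the +1 ion. For each element: P⁺ still has 4 valence electrons; K⁺ is the bare [Ar] core; Al⁺ still has 2 valence electrons; C⁺ still has 3 valence electrons.
Core electrons are held far more tightly than valence electrons, so K tops the IE_2 order.
Valence configurations: P⁺ [Ne]3s²3p², Al⁺ [Ne]3s², C⁺ [He]2s²2p¹.
Approximate IE_2 values (kJ/mol): P 1907, K 3052, Al 1817, C 2353.
Hence IE_2: Al < P < C < K.

K > C > P > Al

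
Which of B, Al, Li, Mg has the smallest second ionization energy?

Mg

The second ionization energy removes an electron from the +1 ion. For each element: B⁺ still has 2 valence electrons; Al⁺ still has 2 valence electrons; Li⁺ is the bare [He] core; Mg⁺ still has 1 valence electron.
Pulling an electron out of a noble-gas core costs far more than removing a remaining valence electron, so Li sits at the high end of IE_2.
Valence configurations: B⁺ [He]2s², Al⁺ [Ne]3s², Mg⁺ [Ne]3s¹.
The numbers (kJ/mol): B 2427, Al 1817, Li 7298, Mg 1451.
Overall IE_2 order: Mg < Al < B < Li.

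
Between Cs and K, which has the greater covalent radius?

K is in period 4, group 1; Cs is in period 6, group 1.
Moving right in a period, electrons are added to the same shell under a stronger nuclear pull, so atoms get smaller; moving down, a new shell is opened and atoms get larger.
All are in group 1, so atomic radius increases down the group.
So Cs has the greater covalent radius (Cs > K).

Cs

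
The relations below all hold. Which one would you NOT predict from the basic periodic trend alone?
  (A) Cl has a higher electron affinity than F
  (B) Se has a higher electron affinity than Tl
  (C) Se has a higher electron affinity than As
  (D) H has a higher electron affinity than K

(A)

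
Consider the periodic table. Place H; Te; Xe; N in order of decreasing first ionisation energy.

N, H, Xe, Te

IE₁ increases left→right with effective nuclear charge and decreases top→bottom as the valence shell moves farther out.
Here both period and group differ, so the two effects have to be weighed against each other.
Xe > Te: Xe lies to the right of Te in period 5, so the across-period effect alone puts Xe higher.
H > Xe: period and group pull opposite ways; the down-group shift dominates (1312 vs 1170 kJ/mol).
N > H: the two effects oppose for this pair; the across-period effect wins (1402 vs 1312 kJ/mol).
Approximate values (kJ/mol): H 1312, N 1402, Te 869, Xe 1170.
So from highest to lowest: N > H > Xe > Te.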